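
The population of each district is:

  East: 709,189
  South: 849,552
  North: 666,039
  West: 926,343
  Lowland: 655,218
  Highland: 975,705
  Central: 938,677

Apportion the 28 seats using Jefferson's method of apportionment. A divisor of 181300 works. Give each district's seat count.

East 3, South 4, North 3, West 5, Lowland 3, Highland 5, Central 5

With modified divisor 181300: modified quotas East 3.912, South 4.686, North 3.674, West 5.109, Lowland 3.614, Highland 5.382, Central 5.177.
Rounding down: East 3, South 4, North 3, West 5, Lowland 3, Highland 5, Central 5 (total 28).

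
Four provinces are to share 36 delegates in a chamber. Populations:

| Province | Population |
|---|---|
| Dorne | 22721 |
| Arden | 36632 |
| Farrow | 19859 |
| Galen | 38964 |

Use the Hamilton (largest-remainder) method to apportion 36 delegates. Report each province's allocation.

Standard divisor: 118176 ÷ 36 ≈ 3282.667.
Standard quotas: Dorne 6.9215, Arden 11.1592, Farrow 6.0497, Galen 11.8696.
Lower quotas: Dorne 6, Arden 11, Farrow 6, Galen 11 (sum 34, leaving 2 seats).
Remainders in descending order: Dorne 0.9215, Galen 0.8696, Arden 0.1592, Farrow 0.0497.
The surplus seats go to Dorne, Galen.

Dorne=7, Arden=11, Farrow=6, Galen=12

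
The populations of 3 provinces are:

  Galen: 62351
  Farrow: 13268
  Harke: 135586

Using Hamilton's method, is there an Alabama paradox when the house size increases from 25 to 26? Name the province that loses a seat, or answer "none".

Farrow

At 25 seats: Galen 7, Farrow 2, Harke 16.
At 26 seats: Galen 8, Farrow 1, Harke 17.
Farrow drops from 2 to 1.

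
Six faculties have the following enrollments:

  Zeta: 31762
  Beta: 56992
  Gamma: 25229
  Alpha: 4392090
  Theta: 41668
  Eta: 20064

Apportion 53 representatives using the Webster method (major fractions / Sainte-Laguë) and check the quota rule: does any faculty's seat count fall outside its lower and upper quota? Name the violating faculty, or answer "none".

Alpha

Standard quotas: Zeta 0.369, Beta 0.661, Gamma 0.293, Alpha 50.961, Theta 0.483, Eta 0.233.
Webster allocation: Zeta 0, Beta 1, Gamma 0, Alpha 52, Theta 0, Eta 0.
Alpha has quota 50.961 (lower 50, upper 51) but receives 52 — outside the quota interval.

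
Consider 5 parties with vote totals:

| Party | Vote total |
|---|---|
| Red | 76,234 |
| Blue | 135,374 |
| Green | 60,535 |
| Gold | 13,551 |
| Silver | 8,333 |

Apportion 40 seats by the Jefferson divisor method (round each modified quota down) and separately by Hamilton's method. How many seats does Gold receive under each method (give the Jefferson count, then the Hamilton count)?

Jefferson: Red 11, Blue 19, Green 8, Gold 1, Silver 1.
Hamilton: Red 10, Blue 19, Green 8, Gold 2, Silver 1.
Gold gets 1 under Jefferson and 2 under Hamilton.

1 and 2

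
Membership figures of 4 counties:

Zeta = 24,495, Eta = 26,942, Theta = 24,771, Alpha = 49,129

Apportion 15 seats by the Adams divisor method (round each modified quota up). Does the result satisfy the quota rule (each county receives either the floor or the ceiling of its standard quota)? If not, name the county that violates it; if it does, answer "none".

none

Standard quotas: Zeta 2.931, Eta 3.224, Theta 2.965, Alpha 5.880.
Adams allocation: Zeta 3, Eta 3, Theta 3, Alpha 6.
Every allocation lies between the lower and upper quota.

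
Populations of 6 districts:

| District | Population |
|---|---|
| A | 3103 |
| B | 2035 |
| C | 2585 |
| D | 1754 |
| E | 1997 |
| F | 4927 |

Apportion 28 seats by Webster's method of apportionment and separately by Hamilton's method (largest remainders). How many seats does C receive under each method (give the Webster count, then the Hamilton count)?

4 and 5

Webster: A 5, B 4, C 4, D 3, E 3, F 9.
Hamilton: A 5, B 4, C 5, D 3, E 3, F 8.
C gets 4 under Webster and 5 under Hamilton.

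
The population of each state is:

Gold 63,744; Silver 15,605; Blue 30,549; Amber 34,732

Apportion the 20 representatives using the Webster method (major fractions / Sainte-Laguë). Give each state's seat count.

Gold: 9, Silver: 2, Blue: 4, Amber: 5

Standard divisor 144630/20 ≈ 7231.5; standard quotas: Gold 8.815, Silver 2.158, Blue 4.224, Amber 4.803.
Rounding to the nearest integer gives Gold 9, Silver 2, Blue 4, Amber 5 — total 20, matching the house size, so no adjustment is needed.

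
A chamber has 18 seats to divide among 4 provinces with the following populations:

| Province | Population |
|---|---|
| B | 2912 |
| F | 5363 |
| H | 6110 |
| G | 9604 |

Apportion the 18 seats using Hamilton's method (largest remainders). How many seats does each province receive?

B: 2; F: 4; H: 5; G: 7

Total 23989; standard divisor 23989/18 ≈ 1332.722.
Standard quotas: B 2.1850, F 4.0241, H 4.5846, G 7.2063.
Lower quotas: B 2, F 4, H 4, G 7 (sum 17, leaving 1 seat).
Remainders in descending order: H 0.5846, G 0.2063, B 0.1850, F 0.0241.
Largest remainder: H receives the extra seat.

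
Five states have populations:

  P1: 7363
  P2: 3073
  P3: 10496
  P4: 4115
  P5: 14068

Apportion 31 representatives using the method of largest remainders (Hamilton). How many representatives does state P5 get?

The standard divisor is 39115/31 ≈ 1261.774.
Standard quotas: P1 5.8354, P2 2.4355, P3 8.3184, P4 3.2613, P5 11.1494.
Lower quotas: P1 5, P2 2, P3 8, P4 3, P5 11 (sum 29, leaving 2 seats).
Remainders in descending order: P1 0.8354, P2 0.4355, P3 0.3184, P4 0.2613, P5 0.1494.
Largest remainders: P1, P2 receive the extra seats.
P5 receives 11.

11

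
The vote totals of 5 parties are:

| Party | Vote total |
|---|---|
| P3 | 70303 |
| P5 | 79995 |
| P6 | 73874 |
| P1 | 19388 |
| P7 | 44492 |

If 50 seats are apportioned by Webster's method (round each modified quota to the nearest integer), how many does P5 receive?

Standard divisor 288052/50 ≈ 5761.04; standard quotas: P3 12.203, P5 13.886, P6 12.823, P1 3.365, P7 7.723.
Rounding to the nearest integer gives P3 12, P5 14, P6 13, P1 3, P7 8 — total 50, matching the house size, so no adjustment is needed.
P5 receives 14.

14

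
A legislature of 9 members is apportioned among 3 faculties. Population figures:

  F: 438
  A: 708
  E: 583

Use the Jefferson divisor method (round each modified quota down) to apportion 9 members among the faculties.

F: 2; A: 4; E: 3

Standard divisor 1729/9 ≈ 192.111; standard quotas: F 2.280, A 3.685, E 3.035.
Rounding down gives 2, 3, 3 = 8 seats, so the divisor must be adjusted.
With modified divisor 160: modified quotas F 2.737, A 4.425, E 3.644.
Rounding down: F 2, A 4, E 3 (total 9).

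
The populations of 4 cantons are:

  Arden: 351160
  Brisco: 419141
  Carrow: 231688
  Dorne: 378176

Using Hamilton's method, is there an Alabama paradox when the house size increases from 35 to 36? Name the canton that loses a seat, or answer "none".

none

At 35 seats: Arden 9, Brisco 11, Carrow 6, Dorne 9.
At 36 seats: Arden 9, Brisco 11, Carrow 6, Dorne 10.
No canton's allocation decreased.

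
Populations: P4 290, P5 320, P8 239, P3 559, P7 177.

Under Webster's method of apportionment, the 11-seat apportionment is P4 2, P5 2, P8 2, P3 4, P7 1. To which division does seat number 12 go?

P5

Priority for the next seat is population ÷ (current seats + 0.5).
Priorities: P4 116.000, P5 128.000, P8 95.600, P3 124.222, P7 118.000.
Highest priority: P5.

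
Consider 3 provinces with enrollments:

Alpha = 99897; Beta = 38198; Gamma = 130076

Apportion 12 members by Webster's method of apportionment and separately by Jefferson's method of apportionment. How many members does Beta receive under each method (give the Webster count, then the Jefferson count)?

2 and 1

Webster: Alpha 4, Beta 2, Gamma 6.
Jefferson: Alpha 5, Beta 1, Gamma 6.
Beta gets 2 under Webster and 1 under Jefferson.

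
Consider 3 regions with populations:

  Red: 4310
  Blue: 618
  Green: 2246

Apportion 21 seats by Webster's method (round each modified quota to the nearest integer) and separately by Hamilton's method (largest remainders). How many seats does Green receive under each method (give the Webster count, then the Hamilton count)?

Webster: Red 12, Blue 2, Green 7.
Hamilton: Red 13, Blue 2, Green 6.
Green gets 7 under Webster and 6 under Hamilton.

7 and 6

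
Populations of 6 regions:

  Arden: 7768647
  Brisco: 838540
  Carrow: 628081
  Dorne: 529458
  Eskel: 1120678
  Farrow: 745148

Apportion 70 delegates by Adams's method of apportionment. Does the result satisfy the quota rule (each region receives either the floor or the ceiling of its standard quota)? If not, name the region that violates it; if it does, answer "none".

Standard quotas: Arden 46.757, Brisco 5.047, Carrow 3.780, Dorne 3.187, Eskel 6.745, Farrow 4.485.
Adams allocation: Arden 45, Brisco 5, Carrow 4, Dorne 4, Eskel 7, Farrow 5.
Arden has quota 46.757 (lower 46, upper 47) but receives 45 — outside the quota interval.

Arden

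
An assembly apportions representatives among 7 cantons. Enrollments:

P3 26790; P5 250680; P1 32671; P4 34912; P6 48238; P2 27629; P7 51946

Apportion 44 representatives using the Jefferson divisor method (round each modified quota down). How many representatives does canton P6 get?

Standard divisor 472866/44 ≈ 10746.955; standard quotas: P3 2.493, P5 23.326, P1 3.040, P4 3.249, P6 4.489, P2 2.571, P7 4.834.
Rounding down gives 2, 23, 3, 3, 4, 2, 4 = 41 seats, so the divisor must be adjusted.
With modified divisor 9800: modified quotas P3 2.734, P5 25.580, P1 3.334, P4 3.562, P6 4.922, P2 2.819, P7 5.301.
Rounding down: P3 2, P5 25, P1 3, P4 3, P6 4, P2 2, P7 5 (total 44).
P6 receives 4.

4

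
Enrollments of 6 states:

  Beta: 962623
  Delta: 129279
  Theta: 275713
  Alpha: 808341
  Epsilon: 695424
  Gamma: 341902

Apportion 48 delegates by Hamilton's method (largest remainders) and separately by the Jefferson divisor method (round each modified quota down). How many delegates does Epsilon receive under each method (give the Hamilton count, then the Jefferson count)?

11 and 10

Hamilton: Beta 14, Delta 2, Theta 4, Alpha 12, Epsilon 11, Gamma 5.
Jefferson: Beta 15, Delta 2, Theta 4, Alpha 12, Epsilon 10, Gamma 5.
Epsilon gets 11 under Hamilton and 10 under Jefferson.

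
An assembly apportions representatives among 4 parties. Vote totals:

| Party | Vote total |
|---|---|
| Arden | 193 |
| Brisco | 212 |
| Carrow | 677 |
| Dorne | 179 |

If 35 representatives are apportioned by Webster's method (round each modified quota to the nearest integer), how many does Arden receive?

Standard divisor 1261/35 ≈ 36.029; standard quotas: Arden 5.357, Brisco 5.884, Carrow 18.791, Dorne 4.968.
Rounding to the nearest integer gives Arden 5, Brisco 6, Carrow 19, Dorne 5 — total 35, matching the house size, so no adjustment is needed.
Arden receives 5.

5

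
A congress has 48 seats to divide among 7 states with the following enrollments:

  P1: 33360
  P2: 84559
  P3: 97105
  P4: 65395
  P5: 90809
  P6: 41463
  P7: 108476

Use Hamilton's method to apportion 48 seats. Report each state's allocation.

P1: 3, P2: 8, P3: 9, P4: 6, P5: 8, P6: 4, P7: 10

Total 521167; standard divisor 521167/48 ≈ 10857.646.
Standard quotas: P1 3.0725, P2 7.7880, P3 8.9435, P4 6.0229, P5 8.3636, P6 3.8188, P7 9.9907.
Lower quotas: P1 3, P2 7, P3 8, P4 6, P5 8, P6 3, P7 9 (sum 44, leaving 4 seats).
Remainders in descending order: P7 0.9907, P3 0.9435, P6 0.8188, P2 0.7880, P5 0.3636, P1 0.0725, P4 0.0229.
The surplus seats go to P7, P3, P6, P2.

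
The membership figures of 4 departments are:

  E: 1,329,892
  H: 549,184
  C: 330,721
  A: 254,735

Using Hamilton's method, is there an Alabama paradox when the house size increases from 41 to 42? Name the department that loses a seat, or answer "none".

none

At 41 seats: E 22, H 9, C 6, A 4.
At 42 seats: E 23, H 9, C 6, A 4.
No department's allocation decreased.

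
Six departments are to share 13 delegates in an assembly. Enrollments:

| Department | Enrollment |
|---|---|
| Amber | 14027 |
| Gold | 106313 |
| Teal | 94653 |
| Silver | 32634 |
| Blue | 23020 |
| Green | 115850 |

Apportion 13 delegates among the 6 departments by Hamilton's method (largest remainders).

Standard divisor: 386497 ÷ 13 ≈ 29730.538.
Standard quotas: Amber 0.4718, Gold 3.5759, Teal 3.1837, Silver 1.0977, Blue 0.7743, Green 3.8967.
Lower quotas: Amber 0, Gold 3, Teal 3, Silver 1, Blue 0, Green 3 (sum 10, leaving 3 seats).
Remainders in descending order: Green 0.8967, Blue 0.7743, Gold 0.5759, Amber 0.4718, Teal 0.1837, Silver 0.0977.
Largest remainders: Green, Blue, Gold receive the extra seats.

Amber=0, Gold=4, Teal=3, Silver=1, Blue=1, Green=4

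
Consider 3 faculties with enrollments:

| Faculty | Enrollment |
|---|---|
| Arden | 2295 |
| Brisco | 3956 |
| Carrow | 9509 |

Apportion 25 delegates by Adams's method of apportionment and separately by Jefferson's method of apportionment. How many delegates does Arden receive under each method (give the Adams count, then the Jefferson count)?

4 and 3

Adams: Arden 4, Brisco 6, Carrow 15.
Jefferson: Arden 3, Brisco 6, Carrow 16.
Arden gets 4 under Adams and 3 under Jefferson.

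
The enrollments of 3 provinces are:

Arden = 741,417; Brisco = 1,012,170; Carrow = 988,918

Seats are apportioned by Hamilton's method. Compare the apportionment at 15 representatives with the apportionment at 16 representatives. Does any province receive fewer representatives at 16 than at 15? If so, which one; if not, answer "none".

none

At 15 seats: Arden 4, Brisco 6, Carrow 5.
At 16 seats: Arden 4, Brisco 6, Carrow 6.
No province's allocation decreased.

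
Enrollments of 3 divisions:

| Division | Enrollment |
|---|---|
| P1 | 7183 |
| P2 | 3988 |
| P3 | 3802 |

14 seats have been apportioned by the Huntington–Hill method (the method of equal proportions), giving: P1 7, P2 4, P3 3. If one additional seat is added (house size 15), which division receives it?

P3

Priority for the next seat is population ÷ (√(s·(s+1))).
Priorities: P1 959.869, P2 891.744, P3 1097.543.
Highest priority: P3.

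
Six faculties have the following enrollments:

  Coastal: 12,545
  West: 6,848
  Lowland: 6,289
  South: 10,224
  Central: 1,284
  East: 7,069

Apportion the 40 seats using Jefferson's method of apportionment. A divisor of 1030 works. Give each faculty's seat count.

Coastal: 12; West: 6; Lowland: 6; South: 9; Central: 1; East: 6

With modified divisor 1030: modified quotas Coastal 12.180, West 6.649, Lowland 6.106, South 9.926, Central 1.247, East 6.863.
Rounding down: Coastal 12, West 6, Lowland 6, South 9, Central 1, East 6 (total 40).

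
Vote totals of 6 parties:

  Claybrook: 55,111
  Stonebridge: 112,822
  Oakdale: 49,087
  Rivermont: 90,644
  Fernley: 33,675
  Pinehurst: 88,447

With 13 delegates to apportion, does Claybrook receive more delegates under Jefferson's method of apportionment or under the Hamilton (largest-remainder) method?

Hamilton

Jefferson: Claybrook 1, Stonebridge 4, Oakdale 1, Rivermont 3, Fernley 1, Pinehurst 3.
Hamilton: Claybrook 2, Stonebridge 3, Oakdale 1, Rivermont 3, Fernley 1, Pinehurst 3.
Claybrook gets 1 under Jefferson and 2 under Hamilton.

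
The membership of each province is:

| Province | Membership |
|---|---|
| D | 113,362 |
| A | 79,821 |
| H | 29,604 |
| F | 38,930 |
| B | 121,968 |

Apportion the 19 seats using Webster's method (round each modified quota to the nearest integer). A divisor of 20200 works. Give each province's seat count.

With modified divisor 20200: modified quotas D 5.612, A 3.952, H 1.466, F 1.927, B 6.038.
Rounding to the nearest integer: D 6, A 4, H 1, F 2, B 6 (total 19).

D 6, A 4, H 1, F 2, B 6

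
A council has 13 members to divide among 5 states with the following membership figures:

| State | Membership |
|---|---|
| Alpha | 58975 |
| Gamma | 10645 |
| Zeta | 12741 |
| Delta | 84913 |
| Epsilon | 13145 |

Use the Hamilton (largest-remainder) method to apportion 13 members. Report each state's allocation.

The standard divisor is 180419/13 ≈ 13878.385.
Standard quotas: Alpha 4.2494, Gamma 0.7670, Zeta 0.9180, Delta 6.1184, Epsilon 0.9472.
Lower quotas: Alpha 4, Gamma 0, Zeta 0, Delta 6, Epsilon 0 (sum 10, leaving 3 seats).
Remainders in descending order: Epsilon 0.9472, Zeta 0.9180, Gamma 0.7670, Alpha 0.2494, Delta 0.1184.
The surplus seats go to Epsilon, Zeta, Gamma.

Alpha: 4, Gamma: 1, Zeta: 1, Delta: 6, Epsilon: 1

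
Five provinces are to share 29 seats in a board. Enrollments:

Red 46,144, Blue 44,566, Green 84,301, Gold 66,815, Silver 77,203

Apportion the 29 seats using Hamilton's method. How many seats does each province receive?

The standard divisor is 319029/29 = 11001.
Standard quotas: Red 4.1945, Blue 4.0511, Green 7.6630, Gold 6.0735, Silver 7.0178.
Lower quotas: Red 4, Blue 4, Green 7, Gold 6, Silver 7 (sum 28, leaving 1 seat).
Remainders in descending order: Green 0.6630, Red 0.1945, Gold 0.0735, Blue 0.0511, Silver 0.0178.
The surplus seat goes to Green.

Red 4, Blue 4, Green 8, Gold 6, Silver 7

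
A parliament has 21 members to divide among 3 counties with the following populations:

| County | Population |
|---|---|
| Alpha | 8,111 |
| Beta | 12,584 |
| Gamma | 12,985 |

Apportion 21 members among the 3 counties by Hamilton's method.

Alpha 5; Beta 8; Gamma 8

The standard divisor is 33680/21 ≈ 1603.81.
Standard quotas: Alpha 5.0573, Beta 7.8463, Gamma 8.0963.
Lower quotas: Alpha 5, Beta 7, Gamma 8 (sum 20, leaving 1 seat).
Remainders in descending order: Beta 0.8463, Gamma 0.0963, Alpha 0.0573.
Largest remainder: Beta receives the extra seat.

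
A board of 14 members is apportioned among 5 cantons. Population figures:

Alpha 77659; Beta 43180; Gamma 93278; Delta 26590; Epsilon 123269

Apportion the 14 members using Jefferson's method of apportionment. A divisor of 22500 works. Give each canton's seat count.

Alpha 3, Beta 1, Gamma 4, Delta 1, Epsilon 5

With modified divisor 22500: modified quotas Alpha 3.452, Beta 1.919, Gamma 4.146, Delta 1.182, Epsilon 5.479.
Rounding down: Alpha 3, Beta 1, Gamma 4, Delta 1, Epsilon 5 (total 14).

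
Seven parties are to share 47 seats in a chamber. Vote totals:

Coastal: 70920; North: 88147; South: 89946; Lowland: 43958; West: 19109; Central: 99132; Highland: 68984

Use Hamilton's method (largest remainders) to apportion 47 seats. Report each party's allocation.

Standard divisor: 480196 ÷ 47 ≈ 10216.936.
Standard quotas: Coastal 6.9414, North 8.6275, South 8.8036, Lowland 4.3025, West 1.8703, Central 9.7027, Highland 6.7519.
Lower quotas: Coastal 6, North 8, South 8, Lowland 4, West 1, Central 9, Highland 6 (sum 42, leaving 5 seats).
Remainders in descending order: Coastal 0.9414, West 0.8703, South 0.8036, Highland 0.7519, Central 0.7027, North 0.6275, Lowland 0.3025.
The surplus seats go to Coastal, West, South, Highland, Central.

Coastal: 7, North: 8, South: 9, Lowland: 4, West: 2, Central: 10, Highland: 7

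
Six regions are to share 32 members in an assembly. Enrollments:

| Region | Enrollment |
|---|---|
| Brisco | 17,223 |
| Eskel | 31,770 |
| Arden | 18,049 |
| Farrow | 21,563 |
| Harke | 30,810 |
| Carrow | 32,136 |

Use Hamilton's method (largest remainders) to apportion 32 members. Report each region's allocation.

Brisco: 4; Eskel: 7; Arden: 4; Farrow: 4; Harke: 6; Carrow: 7

The standard divisor is 151551/32 ≈ 4735.969.
Standard quotas: Brisco 3.6366, Eskel 6.7082, Arden 3.8110, Farrow 4.5530, Harke 6.5055, Carrow 6.7855.
Lower quotas: Brisco 3, Eskel 6, Arden 3, Farrow 4, Harke 6, Carrow 6 (sum 28, leaving 4 seats).
Remainders in descending order: Arden 0.8110, Carrow 0.7855, Eskel 0.7082, Brisco 0.6366, Farrow 0.5530, Harke 0.5055.
Largest remainders: Arden, Carrow, Eskel, Brisco receive the extra seats.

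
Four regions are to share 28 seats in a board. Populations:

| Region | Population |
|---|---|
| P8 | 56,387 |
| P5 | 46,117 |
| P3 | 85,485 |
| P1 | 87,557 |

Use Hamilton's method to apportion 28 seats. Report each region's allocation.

P8: 6, P5: 4, P3: 9, P1: 9

Standard divisor: 275546 ÷ 28 ≈ 9840.929.
Standard quotas: P8 5.7298, P5 4.6862, P3 8.6867, P1 8.8972.
Lower quotas: P8 5, P5 4, P3 8, P1 8 (sum 25, leaving 3 seats).
Remainders in descending order: P1 0.8972, P8 0.7298, P3 0.6867, P5 0.6862.
Largest remainders: P1, P8, P3 receive the extra seats.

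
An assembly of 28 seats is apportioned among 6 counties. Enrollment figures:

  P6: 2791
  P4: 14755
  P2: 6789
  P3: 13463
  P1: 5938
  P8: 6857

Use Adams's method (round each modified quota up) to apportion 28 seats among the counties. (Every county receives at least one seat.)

P6: 2, P4: 8, P2: 4, P3: 7, P1: 3, P8: 4

Standard divisor 50593/28 ≈ 1806.893; standard quotas: P6 1.545, P4 8.166, P2 3.757, P3 7.451, P1 3.286, P8 3.795.
Rounding up gives 2, 9, 4, 8, 4, 4 = 31 seats, so the divisor must be adjusted.
With modified divisor 2000: modified quotas P6 1.395, P4 7.378, P2 3.394, P3 6.731, P1 2.969, P8 3.429.
Rounding up: P6 2, P4 8, P2 4, P3 7, P1 3, P8 4 (total 28).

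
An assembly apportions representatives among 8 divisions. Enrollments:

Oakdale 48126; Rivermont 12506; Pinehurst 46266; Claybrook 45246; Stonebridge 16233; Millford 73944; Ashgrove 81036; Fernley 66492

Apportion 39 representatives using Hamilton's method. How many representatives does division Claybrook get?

4

Total 389849; standard divisor 389849/39 ≈ 9996.128.
Standard quotas: Oakdale 4.8145, Rivermont 1.2511, Pinehurst 4.6284, Claybrook 4.5264, Stonebridge 1.6239, Millford 7.3973, Ashgrove 8.1067, Fernley 6.6518.
Lower quotas: Oakdale 4, Rivermont 1, Pinehurst 4, Claybrook 4, Stonebridge 1, Millford 7, Ashgrove 8, Fernley 6 (sum 35, leaving 4 seats).
Remainders in descending order: Oakdale 0.8145, Fernley 0.6518, Pinehurst 0.6284, Stonebridge 0.6239, Claybrook 0.5264, Millford 0.3973, Rivermont 0.2511, Ashgrove 0.1067.
Largest remainders: Oakdale, Fernley, Pinehurst, Stonebridge receive the extra seats.
Claybrook receives 4.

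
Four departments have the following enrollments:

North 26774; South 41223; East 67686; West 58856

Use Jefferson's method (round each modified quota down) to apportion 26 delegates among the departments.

Standard divisor 194539/26 ≈ 7482.269; standard quotas: North 3.578, South 5.509, East 9.046, West 7.866.
Rounding down gives 3, 5, 9, 7 = 24 seats, so the divisor must be adjusted.
With modified divisor 6800: modified quotas North 3.937, South 6.062, East 9.954, West 8.655.
Rounding down: North 3, South 6, East 9, West 8 (total 26).

North=3, South=6, East=9, West=8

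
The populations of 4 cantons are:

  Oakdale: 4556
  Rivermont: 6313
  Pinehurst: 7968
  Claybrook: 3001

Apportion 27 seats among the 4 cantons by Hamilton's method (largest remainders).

Total 21838; standard divisor 21838/27 ≈ 808.815.
Standard quotas: Oakdale 5.6329, Rivermont 7.8052, Pinehurst 9.8515, Claybrook 3.7104.
Lower quotas: Oakdale 5, Rivermont 7, Pinehurst 9, Claybrook 3 (sum 24, leaving 3 seats).
Remainders in descending order: Pinehurst 0.8515, Rivermont 0.8052, Claybrook 0.7104, Oakdale 0.6329.
The surplus seats go to Pinehurst, Rivermont, Claybrook.

Oakdale=5, Rivermont=8, Pinehurst=10, Claybrook=4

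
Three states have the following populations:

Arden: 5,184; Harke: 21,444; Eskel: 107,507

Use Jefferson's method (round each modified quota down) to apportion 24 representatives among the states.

Arden 0, Harke 4, Eskel 20

Standard divisor 134135/24 ≈ 5588.958; standard quotas: Arden 0.928, Harke 3.837, Eskel 19.236.
Rounding down gives 0, 3, 19 = 22 seats, so the divisor must be adjusted.
With modified divisor 5300: modified quotas Arden 0.978, Harke 4.046, Eskel 20.284.
Rounding down: Arden 0, Harke 4, Eskel 20 (total 24).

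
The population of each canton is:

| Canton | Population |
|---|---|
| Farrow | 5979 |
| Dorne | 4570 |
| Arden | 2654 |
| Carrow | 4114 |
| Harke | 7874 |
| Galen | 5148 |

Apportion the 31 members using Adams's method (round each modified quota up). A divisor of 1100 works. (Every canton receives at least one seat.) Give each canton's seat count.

With modified divisor 1100: modified quotas Farrow 5.435, Dorne 4.155, Arden 2.413, Carrow 3.740, Harke 7.158, Galen 4.680.
Rounding up: Farrow 6, Dorne 5, Arden 3, Carrow 4, Harke 8, Galen 5 (total 31).

Farrow: 6; Dorne: 5; Arden: 3; Carrow: 4; Harke: 8; Galen: 5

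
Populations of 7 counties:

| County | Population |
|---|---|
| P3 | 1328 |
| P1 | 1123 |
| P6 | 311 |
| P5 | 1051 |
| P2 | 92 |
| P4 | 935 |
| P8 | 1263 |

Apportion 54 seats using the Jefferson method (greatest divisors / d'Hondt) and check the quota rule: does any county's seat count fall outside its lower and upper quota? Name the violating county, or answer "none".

Standard quotas: P3 11.750, P1 9.936, P6 2.752, P5 9.299, P2 0.814, P4 8.273, P8 11.175.
Jefferson allocation: P3 12, P1 10, P6 2, P5 10, P2 0, P4 8, P8 12.
Every allocation lies between the lower and upper quota.

none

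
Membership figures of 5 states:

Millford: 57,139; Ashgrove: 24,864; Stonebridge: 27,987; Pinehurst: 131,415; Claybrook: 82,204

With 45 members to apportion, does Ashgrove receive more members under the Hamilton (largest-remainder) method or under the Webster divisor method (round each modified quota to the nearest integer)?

Hamilton

Hamilton: Millford 8, Ashgrove 4, Stonebridge 4, Pinehurst 18, Claybrook 11.
Webster: Millford 8, Ashgrove 3, Stonebridge 4, Pinehurst 18, Claybrook 12.
Ashgrove gets 4 under Hamilton and 3 under Webster.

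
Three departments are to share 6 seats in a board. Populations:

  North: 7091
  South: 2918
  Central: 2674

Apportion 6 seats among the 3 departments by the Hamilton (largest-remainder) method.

The standard divisor is 12683/6 ≈ 2113.833.
Standard quotas: North 3.3546, South 1.3804, Central 1.2650.
Lower quotas: North 3, South 1, Central 1 (sum 5, leaving 1 seat).
Remainders in descending order: South 0.3804, North 0.3546, Central 0.2650.
The surplus seat goes to South.

North 3, South 2, Central 1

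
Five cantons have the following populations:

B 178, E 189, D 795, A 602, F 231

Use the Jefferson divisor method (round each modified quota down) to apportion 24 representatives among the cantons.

B 2; E 2; D 10; A 7; F 3

Standard divisor 1995/24 ≈ 83.125; standard quotas: B 2.141, E 2.274, D 9.564, A 7.242, F 2.779.
Rounding down gives 2, 2, 9, 7, 2 = 22 seats, so the divisor must be adjusted.
With modified divisor 76: modified quotas B 2.342, E 2.487, D 10.461, A 7.921, F 3.039.
Rounding down: B 2, E 2, D 10, A 7, F 3 (total 24).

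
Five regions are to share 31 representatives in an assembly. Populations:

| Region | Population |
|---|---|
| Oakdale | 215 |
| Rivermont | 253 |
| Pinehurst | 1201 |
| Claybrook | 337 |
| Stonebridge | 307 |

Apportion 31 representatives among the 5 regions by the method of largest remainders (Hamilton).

Total 2313; standard divisor 2313/31 ≈ 74.613.
Standard quotas: Oakdale 2.882, Rivermont 3.391, Pinehurst 16.096, Claybrook 4.517, Stonebridge 4.115.
Lower quotas: Oakdale 2, Rivermont 3, Pinehurst 16, Claybrook 4, Stonebridge 4 (sum 29, leaving 2 seats).
Remainders in descending order: Oakdale 0.882, Claybrook 0.517, Rivermont 0.391, Stonebridge 0.115, Pinehurst 0.096.
Largest remainders: Oakdale, Claybrook receive the extra seats.

Oakdale 3, Rivermont 3, Pinehurst 16, Claybrook 5, Stonebridge 4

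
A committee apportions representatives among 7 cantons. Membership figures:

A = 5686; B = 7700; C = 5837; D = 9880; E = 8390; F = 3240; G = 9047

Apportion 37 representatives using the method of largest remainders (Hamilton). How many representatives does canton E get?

6

Total 49780; standard divisor 49780/37 ≈ 1345.405.
Standard quotas: A 4.2262, B 5.7232, C 4.3385, D 7.3435, E 6.2360, F 2.4082, G 6.7244.
Lower quotas: A 4, B 5, C 4, D 7, E 6, F 2, G 6 (sum 34, leaving 3 seats).
Remainders in descending order: G 0.7244, B 0.7232, F 0.4082, D 0.3435, C 0.3385, E 0.2360, A 0.2262.
The surplus seats go to G, B, F.
E receives 6.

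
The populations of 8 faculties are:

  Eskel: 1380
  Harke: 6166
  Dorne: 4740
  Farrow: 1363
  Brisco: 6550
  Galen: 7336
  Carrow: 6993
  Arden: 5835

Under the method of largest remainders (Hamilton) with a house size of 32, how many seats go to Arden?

5

The standard divisor is 40363/32 ≈ 1261.344.
Standard quotas: Eskel 1.0941, Harke 4.8884, Dorne 3.7579, Farrow 1.0806, Brisco 5.1929, Galen 5.8160, Carrow 5.5441, Arden 4.6260.
Lower quotas: Eskel 1, Harke 4, Dorne 3, Farrow 1, Brisco 5, Galen 5, Carrow 5, Arden 4 (sum 28, leaving 4 seats).
Remainders in descending order: Harke 0.8884, Galen 0.8160, Dorne 0.7579, Arden 0.6260, Carrow 0.5441, Brisco 0.1929, Eskel 0.0941, Farrow 0.0806.
Largest remainders: Harke, Galen, Dorne, Arden receive the extra seats.
Arden receives 5.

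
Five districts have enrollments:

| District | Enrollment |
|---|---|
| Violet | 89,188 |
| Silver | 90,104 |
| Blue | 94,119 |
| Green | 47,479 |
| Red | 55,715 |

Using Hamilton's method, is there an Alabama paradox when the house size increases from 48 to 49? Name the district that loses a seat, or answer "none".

At 48 seats: Violet 11, Silver 12, Blue 12, Green 6, Red 7.
At 49 seats: Violet 12, Silver 12, Blue 12, Green 6, Red 7.
No district's allocation decreased.

none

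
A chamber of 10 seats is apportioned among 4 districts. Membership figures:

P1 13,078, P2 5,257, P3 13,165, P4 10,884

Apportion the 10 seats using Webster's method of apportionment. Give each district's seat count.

P1 3, P2 1, P3 3, P4 3

Standard divisor 42384/10 ≈ 4238.4; standard quotas: P1 3.086, P2 1.240, P3 3.106, P4 2.568.
Rounding to the nearest integer gives P1 3, P2 1, P3 3, P4 3 — total 10, matching the house size, so no adjustment is needed.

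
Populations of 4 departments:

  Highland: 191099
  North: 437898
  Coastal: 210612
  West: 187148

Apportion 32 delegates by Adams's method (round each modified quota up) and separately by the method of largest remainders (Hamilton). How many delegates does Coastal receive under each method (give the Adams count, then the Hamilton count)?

Adams: Highland 6, North 13, Coastal 7, West 6.
Hamilton: Highland 6, North 14, Coastal 6, West 6.
Coastal gets 7 under Adams and 6 under Hamilton.

7 and 6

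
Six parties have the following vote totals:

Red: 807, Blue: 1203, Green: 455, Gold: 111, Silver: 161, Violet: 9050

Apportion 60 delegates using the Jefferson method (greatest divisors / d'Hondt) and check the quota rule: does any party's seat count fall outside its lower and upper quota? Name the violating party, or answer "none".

Violet

Standard quotas: Red 4.108, Blue 6.124, Green 2.316, Gold 0.565, Silver 0.820, Violet 46.068.
Jefferson allocation: Red 4, Blue 6, Green 2, Gold 0, Silver 0, Violet 48.
Violet has quota 46.068 (lower 46, upper 47) but receives 48 — outside the quota interval.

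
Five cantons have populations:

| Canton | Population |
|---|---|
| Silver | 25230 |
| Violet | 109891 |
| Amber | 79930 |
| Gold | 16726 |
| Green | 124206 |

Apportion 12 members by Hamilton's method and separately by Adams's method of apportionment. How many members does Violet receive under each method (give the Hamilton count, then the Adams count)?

4 and 3

Hamilton: Silver 1, Violet 4, Amber 3, Gold 0, Green 4.
Adams: Silver 1, Violet 3, Amber 3, Gold 1, Green 4.
Violet gets 4 under Hamilton and 3 under Adams.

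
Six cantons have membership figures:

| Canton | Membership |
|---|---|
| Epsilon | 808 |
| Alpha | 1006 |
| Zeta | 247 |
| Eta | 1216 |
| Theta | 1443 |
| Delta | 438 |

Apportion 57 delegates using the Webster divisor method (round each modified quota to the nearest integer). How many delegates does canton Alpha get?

11

Standard divisor 5158/57 ≈ 90.491; standard quotas: Epsilon 8.929, Alpha 11.117, Zeta 2.730, Eta 13.438, Theta 15.946, Delta 4.840.
Rounding to the nearest integer gives Epsilon 9, Alpha 11, Zeta 3, Eta 13, Theta 16, Delta 5 — total 57, matching the house size, so no adjustment is needed.
Alpha receives 11.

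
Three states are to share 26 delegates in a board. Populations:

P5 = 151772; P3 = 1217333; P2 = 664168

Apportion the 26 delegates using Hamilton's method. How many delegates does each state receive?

P5: 2, P3: 16, P2: 8

Standard divisor: 2033273 ÷ 26 ≈ 78202.808.
Standard quotas: P5 1.9407, P3 15.5664, P2 8.4929.
Lower quotas: P5 1, P3 15, P2 8 (sum 24, leaving 2 seats).
Remainders in descending order: P5 0.9407, P3 0.5664, P2 0.4929.
Largest remainders: P5, P3 receive the extra seats.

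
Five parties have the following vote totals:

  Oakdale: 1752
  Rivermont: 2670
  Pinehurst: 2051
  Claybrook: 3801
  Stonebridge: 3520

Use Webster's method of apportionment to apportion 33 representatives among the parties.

Standard divisor 13794/33 ≈ 418; standard quotas: Oakdale 4.191, Rivermont 6.388, Pinehurst 4.907, Claybrook 9.093, Stonebridge 8.421.
Rounding to the nearest integer gives 4, 6, 5, 9, 8 = 32 seats, so the divisor must be adjusted.
With modified divisor 412.4: modified quotas Oakdale 4.248, Rivermont 6.474, Pinehurst 4.973, Claybrook 9.217, Stonebridge 8.535.
Rounding to the nearest integer: Oakdale 4, Rivermont 6, Pinehurst 5, Claybrook 9, Stonebridge 9 (total 33).

Oakdale 4, Rivermont 6, Pinehurst 5, Claybrook 9, Stonebridge 9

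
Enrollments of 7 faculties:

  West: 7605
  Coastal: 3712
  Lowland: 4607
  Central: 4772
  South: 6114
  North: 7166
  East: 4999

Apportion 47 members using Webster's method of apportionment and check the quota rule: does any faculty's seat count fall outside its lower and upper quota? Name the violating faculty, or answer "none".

none

Standard quotas: West 9.171, Coastal 4.476, Lowland 5.556, Central 5.755, South 7.373, North 8.641, East 6.028.
Webster allocation: West 9, Coastal 4, Lowland 6, Central 6, South 7, North 9, East 6.
Every allocation lies between the lower and upper quota.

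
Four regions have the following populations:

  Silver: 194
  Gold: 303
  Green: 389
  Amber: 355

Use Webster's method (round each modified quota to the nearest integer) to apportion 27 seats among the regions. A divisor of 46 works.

Silver 4, Gold 7, Green 8, Amber 8

With modified divisor 46: modified quotas Silver 4.217, Gold 6.587, Green 8.457, Amber 7.717.
Rounding to the nearest integer: Silver 4, Gold 7, Green 8, Amber 8 (total 27).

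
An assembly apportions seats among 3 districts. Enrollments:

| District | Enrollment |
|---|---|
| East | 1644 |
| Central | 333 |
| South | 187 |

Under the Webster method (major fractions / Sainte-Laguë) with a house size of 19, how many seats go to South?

Standard divisor 2164/19 ≈ 113.895; standard quotas: East 14.434, Central 2.924, South 1.642.
Rounding to the nearest integer gives East 14, Central 3, South 2 — total 19, matching the house size, so no adjustment is needed.
South receives 2.

2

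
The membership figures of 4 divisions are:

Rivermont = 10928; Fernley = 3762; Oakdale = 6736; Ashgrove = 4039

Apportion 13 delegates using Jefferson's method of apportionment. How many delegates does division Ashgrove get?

2

Standard divisor 25465/13 ≈ 1958.846; standard quotas: Rivermont 5.579, Fernley 1.921, Oakdale 3.439, Ashgrove 2.062.
Rounding down gives 5, 1, 3, 2 = 11 seats, so the divisor must be adjusted.
With modified divisor 1800: modified quotas Rivermont 6.071, Fernley 2.090, Oakdale 3.742, Ashgrove 2.244.
Rounding down: Rivermont 6, Fernley 2, Oakdale 3, Ashgrove 2 (total 13).
Ashgrove receives 2.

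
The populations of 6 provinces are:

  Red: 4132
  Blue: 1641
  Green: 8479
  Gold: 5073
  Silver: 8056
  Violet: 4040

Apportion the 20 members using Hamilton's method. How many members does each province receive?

The standard divisor is 31421/20 ≈ 1571.05.
Standard quotas: Red 2.6301, Blue 1.0445, Green 5.3970, Gold 3.2291, Silver 5.1278, Violet 2.5715.
Lower quotas: Red 2, Blue 1, Green 5, Gold 3, Silver 5, Violet 2 (sum 18, leaving 2 seats).
Remainders in descending order: Red 0.6301, Violet 0.5715, Green 0.3970, Gold 0.2291, Silver 0.1278, Blue 0.0445.
The surplus seats go to Red, Violet.

Red 3; Blue 1; Green 5; Gold 3; Silver 5; Violet 3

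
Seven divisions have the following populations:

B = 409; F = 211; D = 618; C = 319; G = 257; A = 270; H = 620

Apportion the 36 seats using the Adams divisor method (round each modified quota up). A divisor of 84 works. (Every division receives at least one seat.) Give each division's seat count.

B: 5; F: 3; D: 8; C: 4; G: 4; A: 4; H: 8

With modified divisor 84: modified quotas B 4.869, F 2.512, D 7.357, C 3.798, G 3.060, A 3.214, H 7.381.
Rounding up: B 5, F 3, D 8, C 4, G 4, A 4, H 8 (total 36).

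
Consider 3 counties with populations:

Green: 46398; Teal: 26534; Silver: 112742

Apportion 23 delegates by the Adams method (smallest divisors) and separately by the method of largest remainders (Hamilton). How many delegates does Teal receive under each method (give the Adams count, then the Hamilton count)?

Adams: Green 6, Teal 4, Silver 13.
Hamilton: Green 6, Teal 3, Silver 14.
Teal gets 4 under Adams and 3 under Hamilton.

4 and 3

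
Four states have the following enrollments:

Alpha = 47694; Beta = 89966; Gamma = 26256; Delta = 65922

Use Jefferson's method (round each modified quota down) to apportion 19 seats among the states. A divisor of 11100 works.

With modified divisor 11100: modified quotas Alpha 4.297, Beta 8.105, Gamma 2.365, Delta 5.939.
Rounding down: Alpha 4, Beta 8, Gamma 2, Delta 5 (total 19).

Alpha 4, Beta 8, Gamma 2, Delta 5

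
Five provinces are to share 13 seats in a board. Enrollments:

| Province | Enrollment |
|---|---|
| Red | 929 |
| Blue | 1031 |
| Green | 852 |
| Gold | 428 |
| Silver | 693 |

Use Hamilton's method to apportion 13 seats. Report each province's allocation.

Red: 3, Blue: 3, Green: 3, Gold: 2, Silver: 2

Total 3933; standard divisor 3933/13 ≈ 302.538.
Standard quotas: Red 3.071, Blue 3.408, Green 2.816, Gold 1.415, Silver 2.291.
Lower quotas: Red 3, Blue 3, Green 2, Gold 1, Silver 2 (sum 11, leaving 2 seats).
Remainders in descending order: Green 0.816, Gold 0.415, Blue 0.408, Silver 0.291, Red 0.071.
Largest remainders: Green, Gold receive the extra seats.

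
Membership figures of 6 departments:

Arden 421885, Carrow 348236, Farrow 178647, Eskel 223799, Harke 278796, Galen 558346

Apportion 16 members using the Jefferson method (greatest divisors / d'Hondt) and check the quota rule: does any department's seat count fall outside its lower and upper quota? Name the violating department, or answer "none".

none

Standard quotas: Arden 3.359, Carrow 2.772, Farrow 1.422, Eskel 1.782, Harke 2.220, Galen 4.445.
Jefferson allocation: Arden 3, Carrow 3, Farrow 1, Eskel 2, Harke 2, Galen 5.
Every allocation lies between the lower and upper quota.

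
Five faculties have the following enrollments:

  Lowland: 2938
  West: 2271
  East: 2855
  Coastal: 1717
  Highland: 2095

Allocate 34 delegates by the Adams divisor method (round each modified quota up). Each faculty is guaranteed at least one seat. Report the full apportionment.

Standard divisor 11876/34 ≈ 349.294; standard quotas: Lowland 8.411, West 6.502, East 8.174, Coastal 4.916, Highland 5.998.
Rounding up gives 9, 7, 9, 5, 6 = 36 seats, so the divisor must be adjusted.
With modified divisor 370: modified quotas Lowland 7.941, West 6.138, East 7.716, Coastal 4.641, Highland 5.662.
Rounding up: Lowland 8, West 7, East 8, Coastal 5, Highland 6 (total 34).

Lowland 8; West 7; East 8; Coastal 5; Highland 6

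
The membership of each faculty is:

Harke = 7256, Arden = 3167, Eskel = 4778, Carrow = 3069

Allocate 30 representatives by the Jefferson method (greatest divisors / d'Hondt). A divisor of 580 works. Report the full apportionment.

With modified divisor 580: modified quotas Harke 12.510, Arden 5.460, Eskel 8.238, Carrow 5.291.
Rounding down: Harke 12, Arden 5, Eskel 8, Carrow 5 (total 30).

Harke=12; Arden=5; Eskel=8; Carrow=5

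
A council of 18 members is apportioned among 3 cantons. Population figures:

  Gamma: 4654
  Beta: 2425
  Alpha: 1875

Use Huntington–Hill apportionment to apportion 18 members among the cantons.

Gamma=9, Beta=5, Alpha=4

With divisor 516: modified quotas Gamma 9.019, Beta 4.700, Alpha 3.634.
Geometric-mean thresholds: Gamma √(9·10)=9.487, Beta √(4·5)=4.472, Alpha √(3·4)=3.464.
Each quota rounded against its threshold gives Gamma 9, Beta 5, Alpha 4 (total 18).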